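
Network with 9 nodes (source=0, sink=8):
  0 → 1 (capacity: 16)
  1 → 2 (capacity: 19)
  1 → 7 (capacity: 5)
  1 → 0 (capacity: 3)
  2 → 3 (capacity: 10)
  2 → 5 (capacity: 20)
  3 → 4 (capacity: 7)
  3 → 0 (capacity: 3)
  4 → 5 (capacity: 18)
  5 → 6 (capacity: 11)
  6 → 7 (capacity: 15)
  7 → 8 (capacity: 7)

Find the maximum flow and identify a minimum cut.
Max flow = 7, Min cut edges: (7,8)

Maximum flow: 7
Minimum cut: (7,8)
Partition: S = [0, 1, 2, 3, 4, 5, 6, 7], T = [8]

Max-flow min-cut theorem verified: both equal 7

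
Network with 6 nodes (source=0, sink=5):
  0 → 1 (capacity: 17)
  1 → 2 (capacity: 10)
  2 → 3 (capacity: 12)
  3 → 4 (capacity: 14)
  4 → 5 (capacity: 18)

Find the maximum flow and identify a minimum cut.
Max flow = 10, Min cut edges: (1,2)

Maximum flow: 10
Minimum cut: (1,2)
Partition: S = [0, 1], T = [2, 3, 4, 5]

Max-flow min-cut theorem verified: both equal 10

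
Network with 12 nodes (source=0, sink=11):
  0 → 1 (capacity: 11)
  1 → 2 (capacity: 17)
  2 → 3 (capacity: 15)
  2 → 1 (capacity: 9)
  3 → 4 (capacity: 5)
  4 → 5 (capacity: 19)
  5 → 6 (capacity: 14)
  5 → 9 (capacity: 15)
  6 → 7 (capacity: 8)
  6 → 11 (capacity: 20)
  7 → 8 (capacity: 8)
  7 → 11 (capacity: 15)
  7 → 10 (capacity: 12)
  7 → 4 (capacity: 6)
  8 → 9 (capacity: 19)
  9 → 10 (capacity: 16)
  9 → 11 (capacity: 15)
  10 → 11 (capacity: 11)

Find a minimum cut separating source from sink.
Min cut value = 5, edges: (3,4)

Min cut value: 5
Partition: S = [0, 1, 2, 3], T = [4, 5, 6, 7, 8, 9, 10, 11]
Cut edges: (3,4)

By max-flow min-cut theorem, max flow = min cut = 5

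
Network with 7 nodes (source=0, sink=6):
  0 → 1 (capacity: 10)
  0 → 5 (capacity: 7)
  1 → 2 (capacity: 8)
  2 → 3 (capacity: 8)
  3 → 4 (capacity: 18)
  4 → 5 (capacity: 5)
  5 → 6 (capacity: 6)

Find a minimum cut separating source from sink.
Min cut value = 6, edges: (5,6)

Min cut value: 6
Partition: S = [0, 1, 2, 3, 4, 5], T = [6]
Cut edges: (5,6)

By max-flow min-cut theorem, max flow = min cut = 6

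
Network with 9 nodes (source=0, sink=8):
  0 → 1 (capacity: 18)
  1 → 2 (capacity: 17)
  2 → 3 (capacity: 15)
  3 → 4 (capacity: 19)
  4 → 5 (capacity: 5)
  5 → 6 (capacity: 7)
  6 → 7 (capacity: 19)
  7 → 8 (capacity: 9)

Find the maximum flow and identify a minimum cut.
Max flow = 5, Min cut edges: (4,5)

Maximum flow: 5
Minimum cut: (4,5)
Partition: S = [0, 1, 2, 3, 4], T = [5, 6, 7, 8]

Max-flow min-cut theorem verified: both equal 5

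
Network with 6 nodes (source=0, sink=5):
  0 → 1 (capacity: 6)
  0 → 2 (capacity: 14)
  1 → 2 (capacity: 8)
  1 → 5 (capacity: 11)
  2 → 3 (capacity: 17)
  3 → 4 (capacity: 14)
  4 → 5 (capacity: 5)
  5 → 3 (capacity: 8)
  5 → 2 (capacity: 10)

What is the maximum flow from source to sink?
Maximum flow = 11

Max flow: 11

Flow assignment:
  0 → 1: 6/6
  0 → 2: 5/14
  1 → 5: 6/11
  2 → 3: 5/17
  3 → 4: 5/14
  4 → 5: 5/5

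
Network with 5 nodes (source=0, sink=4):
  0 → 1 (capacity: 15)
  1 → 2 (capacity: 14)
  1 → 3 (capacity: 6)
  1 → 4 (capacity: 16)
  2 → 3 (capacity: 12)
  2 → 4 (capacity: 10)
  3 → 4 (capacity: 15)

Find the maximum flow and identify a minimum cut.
Max flow = 15, Min cut edges: (0,1)

Maximum flow: 15
Minimum cut: (0,1)
Partition: S = [0], T = [1, 2, 3, 4]

Max-flow min-cut theorem verified: both equal 15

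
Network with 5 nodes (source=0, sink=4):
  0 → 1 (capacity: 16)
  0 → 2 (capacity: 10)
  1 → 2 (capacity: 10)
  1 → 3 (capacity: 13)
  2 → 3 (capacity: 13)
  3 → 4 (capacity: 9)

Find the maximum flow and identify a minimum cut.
Max flow = 9, Min cut edges: (3,4)

Maximum flow: 9
Minimum cut: (3,4)
Partition: S = [0, 1, 2, 3], T = [4]

Max-flow min-cut theorem verified: both equal 9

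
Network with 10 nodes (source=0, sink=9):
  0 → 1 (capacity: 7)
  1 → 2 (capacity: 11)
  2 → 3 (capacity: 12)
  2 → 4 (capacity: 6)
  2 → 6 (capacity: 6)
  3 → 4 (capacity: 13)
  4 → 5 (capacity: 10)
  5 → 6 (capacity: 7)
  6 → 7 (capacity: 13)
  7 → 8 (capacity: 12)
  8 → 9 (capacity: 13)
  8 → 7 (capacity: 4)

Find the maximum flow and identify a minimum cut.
Max flow = 7, Min cut edges: (0,1)

Maximum flow: 7
Minimum cut: (0,1)
Partition: S = [0], T = [1, 2, 3, 4, 5, 6, 7, 8, 9]

Max-flow min-cut theorem verified: both equal 7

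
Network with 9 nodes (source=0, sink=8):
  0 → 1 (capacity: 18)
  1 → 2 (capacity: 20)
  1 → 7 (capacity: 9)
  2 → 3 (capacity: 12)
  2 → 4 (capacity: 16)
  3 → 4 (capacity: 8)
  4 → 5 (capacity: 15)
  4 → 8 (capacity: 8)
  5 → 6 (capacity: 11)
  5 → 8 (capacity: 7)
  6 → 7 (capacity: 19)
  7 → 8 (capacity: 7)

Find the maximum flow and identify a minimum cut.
Max flow = 18, Min cut edges: (0,1)

Maximum flow: 18
Minimum cut: (0,1)
Partition: S = [0], T = [1, 2, 3, 4, 5, 6, 7, 8]

Max-flow min-cut theorem verified: both equal 18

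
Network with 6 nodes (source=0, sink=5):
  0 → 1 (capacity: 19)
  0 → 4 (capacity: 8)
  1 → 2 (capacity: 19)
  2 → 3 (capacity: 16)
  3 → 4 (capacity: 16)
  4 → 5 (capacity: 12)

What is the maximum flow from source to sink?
Maximum flow = 12

Max flow: 12

Flow assignment:
  0 → 1: 12/19
  1 → 2: 12/19
  2 → 3: 12/16
  3 → 4: 12/16
  4 → 5: 12/12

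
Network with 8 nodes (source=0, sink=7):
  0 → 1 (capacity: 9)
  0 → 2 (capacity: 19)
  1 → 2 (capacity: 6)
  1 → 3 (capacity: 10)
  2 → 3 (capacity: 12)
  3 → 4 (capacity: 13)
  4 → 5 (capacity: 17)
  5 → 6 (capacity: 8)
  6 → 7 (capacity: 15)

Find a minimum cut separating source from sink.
Min cut value = 8, edges: (5,6)

Min cut value: 8
Partition: S = [0, 1, 2, 3, 4, 5], T = [6, 7]
Cut edges: (5,6)

By max-flow min-cut theorem, max flow = min cut = 8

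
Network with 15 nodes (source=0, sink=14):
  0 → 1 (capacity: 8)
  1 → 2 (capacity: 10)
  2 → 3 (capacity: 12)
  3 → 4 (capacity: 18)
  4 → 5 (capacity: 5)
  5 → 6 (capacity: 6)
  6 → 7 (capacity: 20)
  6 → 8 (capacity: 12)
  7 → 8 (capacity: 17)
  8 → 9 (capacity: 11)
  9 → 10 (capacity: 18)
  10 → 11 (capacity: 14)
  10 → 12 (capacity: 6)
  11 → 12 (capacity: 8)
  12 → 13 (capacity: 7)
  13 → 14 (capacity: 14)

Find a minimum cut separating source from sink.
Min cut value = 5, edges: (4,5)

Min cut value: 5
Partition: S = [0, 1, 2, 3, 4], T = [5, 6, 7, 8, 9, 10, 11, 12, 13, 14]
Cut edges: (4,5)

By max-flow min-cut theorem, max flow = min cut = 5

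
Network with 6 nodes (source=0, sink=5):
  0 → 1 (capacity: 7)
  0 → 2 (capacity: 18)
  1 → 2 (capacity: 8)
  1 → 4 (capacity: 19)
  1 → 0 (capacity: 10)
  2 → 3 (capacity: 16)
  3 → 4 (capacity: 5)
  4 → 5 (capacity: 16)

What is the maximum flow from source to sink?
Maximum flow = 12

Max flow: 12

Flow assignment:
  0 → 1: 7/7
  0 → 2: 5/18
  1 → 4: 7/19
  2 → 3: 5/16
  3 → 4: 5/5
  4 → 5: 12/16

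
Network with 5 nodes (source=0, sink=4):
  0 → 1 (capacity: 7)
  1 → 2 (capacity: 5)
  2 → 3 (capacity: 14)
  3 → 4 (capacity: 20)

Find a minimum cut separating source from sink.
Min cut value = 5, edges: (1,2)

Min cut value: 5
Partition: S = [0, 1], T = [2, 3, 4]
Cut edges: (1,2)

By max-flow min-cut theorem, max flow = min cut = 5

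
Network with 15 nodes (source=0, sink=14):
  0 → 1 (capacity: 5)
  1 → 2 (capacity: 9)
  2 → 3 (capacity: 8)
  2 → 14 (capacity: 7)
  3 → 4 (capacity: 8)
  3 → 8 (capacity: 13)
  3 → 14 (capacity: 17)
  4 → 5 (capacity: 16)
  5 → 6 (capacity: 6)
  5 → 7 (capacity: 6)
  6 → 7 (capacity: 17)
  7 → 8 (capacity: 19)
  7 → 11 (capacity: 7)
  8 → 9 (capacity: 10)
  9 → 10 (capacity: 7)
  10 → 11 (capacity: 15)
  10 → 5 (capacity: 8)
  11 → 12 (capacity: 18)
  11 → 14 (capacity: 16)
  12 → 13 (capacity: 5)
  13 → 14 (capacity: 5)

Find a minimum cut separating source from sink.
Min cut value = 5, edges: (0,1)

Min cut value: 5
Partition: S = [0], T = [1, 2, 3, 4, 5, 6, 7, 8, 9, 10, 11, 12, 13, 14]
Cut edges: (0,1)

By max-flow min-cut theorem, max flow = min cut = 5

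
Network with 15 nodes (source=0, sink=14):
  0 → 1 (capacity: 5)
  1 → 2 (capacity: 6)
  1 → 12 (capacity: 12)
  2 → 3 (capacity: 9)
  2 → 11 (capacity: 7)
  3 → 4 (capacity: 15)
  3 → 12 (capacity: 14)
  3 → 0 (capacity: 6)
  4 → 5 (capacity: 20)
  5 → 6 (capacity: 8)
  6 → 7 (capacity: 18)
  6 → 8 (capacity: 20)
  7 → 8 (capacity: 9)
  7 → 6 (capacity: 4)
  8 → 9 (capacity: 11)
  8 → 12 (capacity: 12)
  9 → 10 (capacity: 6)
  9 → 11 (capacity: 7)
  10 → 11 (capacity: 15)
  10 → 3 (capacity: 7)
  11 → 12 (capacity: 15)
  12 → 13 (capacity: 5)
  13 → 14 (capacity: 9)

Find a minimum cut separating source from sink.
Min cut value = 5, edges: (12,13)

Min cut value: 5
Partition: S = [0, 1, 2, 3, 4, 5, 6, 7, 8, 9, 10, 11, 12], T = [13, 14]
Cut edges: (12,13)

By max-flow min-cut theorem, max flow = min cut = 5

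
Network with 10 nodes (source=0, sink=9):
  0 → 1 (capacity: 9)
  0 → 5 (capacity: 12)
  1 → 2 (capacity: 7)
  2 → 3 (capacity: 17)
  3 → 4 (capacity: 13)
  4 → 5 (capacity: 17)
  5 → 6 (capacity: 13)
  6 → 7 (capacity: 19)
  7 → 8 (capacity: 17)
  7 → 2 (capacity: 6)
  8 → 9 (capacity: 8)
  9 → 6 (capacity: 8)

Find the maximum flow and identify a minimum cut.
Max flow = 8, Min cut edges: (8,9)

Maximum flow: 8
Minimum cut: (8,9)
Partition: S = [0, 1, 2, 3, 4, 5, 6, 7, 8], T = [9]

Max-flow min-cut theorem verified: both equal 8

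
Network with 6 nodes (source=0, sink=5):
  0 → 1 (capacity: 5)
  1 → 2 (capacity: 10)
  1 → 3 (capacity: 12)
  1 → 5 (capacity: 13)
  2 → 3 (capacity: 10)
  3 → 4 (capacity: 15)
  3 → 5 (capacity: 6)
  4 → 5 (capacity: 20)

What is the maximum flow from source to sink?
Maximum flow = 5

Max flow: 5

Flow assignment:
  0 → 1: 5/5
  1 → 5: 5/13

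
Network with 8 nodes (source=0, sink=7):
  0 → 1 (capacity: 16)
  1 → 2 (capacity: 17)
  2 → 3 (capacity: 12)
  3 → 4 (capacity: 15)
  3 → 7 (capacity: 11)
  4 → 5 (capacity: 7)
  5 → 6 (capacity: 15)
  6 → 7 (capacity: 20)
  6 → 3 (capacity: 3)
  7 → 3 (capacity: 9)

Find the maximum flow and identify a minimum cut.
Max flow = 12, Min cut edges: (2,3)

Maximum flow: 12
Minimum cut: (2,3)
Partition: S = [0, 1, 2], T = [3, 4, 5, 6, 7]

Max-flow min-cut theorem verified: both equal 12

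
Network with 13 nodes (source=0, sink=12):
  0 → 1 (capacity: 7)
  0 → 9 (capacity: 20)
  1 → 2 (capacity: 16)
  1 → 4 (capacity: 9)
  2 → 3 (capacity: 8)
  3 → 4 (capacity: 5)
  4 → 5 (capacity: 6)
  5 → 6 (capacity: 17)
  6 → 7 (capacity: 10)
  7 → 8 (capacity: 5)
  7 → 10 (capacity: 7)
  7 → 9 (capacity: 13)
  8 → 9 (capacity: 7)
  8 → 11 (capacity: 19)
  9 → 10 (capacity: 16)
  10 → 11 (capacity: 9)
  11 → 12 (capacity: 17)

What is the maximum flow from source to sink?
Maximum flow = 14

Max flow: 14

Flow assignment:
  0 → 1: 6/7
  0 → 9: 8/20
  1 → 4: 6/9
  4 → 5: 6/6
  5 → 6: 6/17
  6 → 7: 6/10
  7 → 8: 5/5
  7 → 9: 1/13
  8 → 11: 5/19
  9 → 10: 9/16
  10 → 11: 9/9
  11 → 12: 14/17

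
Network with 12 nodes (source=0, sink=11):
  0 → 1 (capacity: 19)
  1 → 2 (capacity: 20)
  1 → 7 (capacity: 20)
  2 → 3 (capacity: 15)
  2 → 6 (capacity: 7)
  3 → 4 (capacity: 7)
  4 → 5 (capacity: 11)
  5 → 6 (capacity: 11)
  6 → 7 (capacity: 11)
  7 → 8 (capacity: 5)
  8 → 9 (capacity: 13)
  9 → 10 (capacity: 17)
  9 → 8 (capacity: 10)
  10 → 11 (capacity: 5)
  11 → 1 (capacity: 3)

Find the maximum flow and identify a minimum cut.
Max flow = 5, Min cut edges: (10,11)

Maximum flow: 5
Minimum cut: (10,11)
Partition: S = [0, 1, 2, 3, 4, 5, 6, 7, 8, 9, 10], T = [11]

Max-flow min-cut theorem verified: both equal 5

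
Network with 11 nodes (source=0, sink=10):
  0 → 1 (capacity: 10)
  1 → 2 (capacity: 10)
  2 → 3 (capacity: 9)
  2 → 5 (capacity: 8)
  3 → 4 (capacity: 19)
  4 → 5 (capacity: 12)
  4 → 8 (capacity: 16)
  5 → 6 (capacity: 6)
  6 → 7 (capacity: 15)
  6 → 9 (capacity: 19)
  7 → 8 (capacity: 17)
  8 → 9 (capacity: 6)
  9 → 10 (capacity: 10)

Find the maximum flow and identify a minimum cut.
Max flow = 10, Min cut edges: (9,10)

Maximum flow: 10
Minimum cut: (9,10)
Partition: S = [0, 1, 2, 3, 4, 5, 6, 7, 8, 9], T = [10]

Max-flow min-cut theorem verified: both equal 10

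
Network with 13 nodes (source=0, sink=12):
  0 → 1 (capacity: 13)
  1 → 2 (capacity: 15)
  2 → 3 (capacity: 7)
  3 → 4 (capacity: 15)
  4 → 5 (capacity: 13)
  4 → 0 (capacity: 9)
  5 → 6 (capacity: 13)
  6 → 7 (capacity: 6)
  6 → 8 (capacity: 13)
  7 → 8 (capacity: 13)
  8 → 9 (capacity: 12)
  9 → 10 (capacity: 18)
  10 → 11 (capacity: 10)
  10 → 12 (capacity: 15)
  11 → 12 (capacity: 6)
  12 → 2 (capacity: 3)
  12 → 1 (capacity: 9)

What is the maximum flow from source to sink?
Maximum flow = 7

Max flow: 7

Flow assignment:
  0 → 1: 7/13
  1 → 2: 7/15
  2 → 3: 7/7
  3 → 4: 7/15
  4 → 5: 7/13
  5 → 6: 7/13
  6 → 8: 7/13
  8 → 9: 7/12
  9 → 10: 7/18
  10 → 12: 7/15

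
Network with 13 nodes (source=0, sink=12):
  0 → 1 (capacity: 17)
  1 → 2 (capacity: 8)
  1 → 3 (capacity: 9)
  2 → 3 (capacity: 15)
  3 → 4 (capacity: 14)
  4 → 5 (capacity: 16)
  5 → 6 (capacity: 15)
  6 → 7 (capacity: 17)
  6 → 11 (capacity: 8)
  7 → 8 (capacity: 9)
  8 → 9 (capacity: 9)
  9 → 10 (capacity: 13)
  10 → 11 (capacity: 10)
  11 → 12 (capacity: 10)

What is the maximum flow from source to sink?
Maximum flow = 10

Max flow: 10

Flow assignment:
  0 → 1: 10/17
  1 → 2: 5/8
  1 → 3: 5/9
  2 → 3: 5/15
  3 → 4: 10/14
  4 → 5: 10/16
  5 → 6: 10/15
  6 → 7: 6/17
  6 → 11: 4/8
  7 → 8: 6/9
  8 → 9: 6/9
  9 → 10: 6/13
  10 → 11: 6/10
  11 → 12: 10/10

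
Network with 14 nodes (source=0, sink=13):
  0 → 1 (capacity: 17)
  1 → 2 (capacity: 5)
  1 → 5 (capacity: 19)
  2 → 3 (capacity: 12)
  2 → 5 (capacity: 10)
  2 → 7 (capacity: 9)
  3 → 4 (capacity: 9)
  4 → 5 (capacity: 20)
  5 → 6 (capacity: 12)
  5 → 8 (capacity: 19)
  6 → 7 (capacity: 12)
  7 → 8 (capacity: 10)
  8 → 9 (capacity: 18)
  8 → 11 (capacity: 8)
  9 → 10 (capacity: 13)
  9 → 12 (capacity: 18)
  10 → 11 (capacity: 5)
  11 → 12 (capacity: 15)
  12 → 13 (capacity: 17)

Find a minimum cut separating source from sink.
Min cut value = 17, edges: (12,13)

Min cut value: 17
Partition: S = [0, 1, 2, 3, 4, 5, 6, 7, 8, 9, 10, 11, 12], T = [13]
Cut edges: (12,13)

By max-flow min-cut theorem, max flow = min cut = 17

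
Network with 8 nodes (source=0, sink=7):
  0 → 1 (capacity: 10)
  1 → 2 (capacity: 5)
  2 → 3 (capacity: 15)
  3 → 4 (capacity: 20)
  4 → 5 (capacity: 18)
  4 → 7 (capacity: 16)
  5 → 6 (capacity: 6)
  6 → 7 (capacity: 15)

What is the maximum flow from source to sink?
Maximum flow = 5

Max flow: 5

Flow assignment:
  0 → 1: 5/10
  1 → 2: 5/5
  2 → 3: 5/15
  3 → 4: 5/20
  4 → 7: 5/16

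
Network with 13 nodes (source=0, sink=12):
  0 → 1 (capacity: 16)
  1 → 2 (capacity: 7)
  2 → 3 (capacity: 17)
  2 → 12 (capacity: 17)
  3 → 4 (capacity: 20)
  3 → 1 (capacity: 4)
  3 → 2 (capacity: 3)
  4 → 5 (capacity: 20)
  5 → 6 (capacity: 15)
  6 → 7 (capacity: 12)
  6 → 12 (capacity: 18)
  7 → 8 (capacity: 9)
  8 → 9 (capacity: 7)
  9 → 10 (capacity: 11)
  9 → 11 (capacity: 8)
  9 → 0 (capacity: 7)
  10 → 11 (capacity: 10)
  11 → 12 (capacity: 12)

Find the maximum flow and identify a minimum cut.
Max flow = 7, Min cut edges: (1,2)

Maximum flow: 7
Minimum cut: (1,2)
Partition: S = [0, 1], T = [2, 3, 4, 5, 6, 7, 8, 9, 10, 11, 12]

Max-flow min-cut theorem verified: both equal 7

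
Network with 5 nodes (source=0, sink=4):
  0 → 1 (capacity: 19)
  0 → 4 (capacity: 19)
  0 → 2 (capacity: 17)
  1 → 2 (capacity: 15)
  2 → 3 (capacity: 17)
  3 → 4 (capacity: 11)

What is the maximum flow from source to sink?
Maximum flow = 30

Max flow: 30

Flow assignment:
  0 → 1: 11/19
  0 → 4: 19/19
  1 → 2: 11/15
  2 → 3: 11/17
  3 → 4: 11/11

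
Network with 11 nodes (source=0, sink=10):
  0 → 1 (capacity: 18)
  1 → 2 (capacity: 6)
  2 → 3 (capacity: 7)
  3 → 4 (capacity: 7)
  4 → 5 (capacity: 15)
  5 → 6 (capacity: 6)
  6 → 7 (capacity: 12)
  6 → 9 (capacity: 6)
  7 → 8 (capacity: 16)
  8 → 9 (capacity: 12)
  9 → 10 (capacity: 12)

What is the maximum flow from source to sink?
Maximum flow = 6

Max flow: 6

Flow assignment:
  0 → 1: 6/18
  1 → 2: 6/6
  2 → 3: 6/7
  3 → 4: 6/7
  4 → 5: 6/15
  5 → 6: 6/6
  6 → 9: 6/6
  9 → 10: 6/12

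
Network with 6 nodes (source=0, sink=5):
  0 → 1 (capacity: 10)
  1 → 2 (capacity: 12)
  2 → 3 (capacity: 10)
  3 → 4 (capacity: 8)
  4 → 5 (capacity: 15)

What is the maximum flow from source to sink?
Maximum flow = 8

Max flow: 8

Flow assignment:
  0 → 1: 8/10
  1 → 2: 8/12
  2 → 3: 8/10
  3 → 4: 8/8
  4 → 5: 8/15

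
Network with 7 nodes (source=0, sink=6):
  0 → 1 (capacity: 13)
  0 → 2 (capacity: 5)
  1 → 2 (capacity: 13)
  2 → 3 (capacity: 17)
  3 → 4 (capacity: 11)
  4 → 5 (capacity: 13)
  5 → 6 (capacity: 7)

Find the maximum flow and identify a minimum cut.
Max flow = 7, Min cut edges: (5,6)

Maximum flow: 7
Minimum cut: (5,6)
Partition: S = [0, 1, 2, 3, 4, 5], T = [6]

Max-flow min-cut theorem verified: both equal 7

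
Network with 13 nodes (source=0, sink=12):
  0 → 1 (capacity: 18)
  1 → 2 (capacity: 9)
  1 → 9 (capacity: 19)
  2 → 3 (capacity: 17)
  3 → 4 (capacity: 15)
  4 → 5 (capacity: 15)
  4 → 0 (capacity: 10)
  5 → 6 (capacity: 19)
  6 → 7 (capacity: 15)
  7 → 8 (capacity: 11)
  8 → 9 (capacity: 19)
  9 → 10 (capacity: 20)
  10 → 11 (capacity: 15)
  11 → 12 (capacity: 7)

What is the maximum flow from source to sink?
Maximum flow = 7

Max flow: 7

Flow assignment:
  0 → 1: 7/18
  1 → 9: 7/19
  9 → 10: 7/20
  10 → 11: 7/15
  11 → 12: 7/7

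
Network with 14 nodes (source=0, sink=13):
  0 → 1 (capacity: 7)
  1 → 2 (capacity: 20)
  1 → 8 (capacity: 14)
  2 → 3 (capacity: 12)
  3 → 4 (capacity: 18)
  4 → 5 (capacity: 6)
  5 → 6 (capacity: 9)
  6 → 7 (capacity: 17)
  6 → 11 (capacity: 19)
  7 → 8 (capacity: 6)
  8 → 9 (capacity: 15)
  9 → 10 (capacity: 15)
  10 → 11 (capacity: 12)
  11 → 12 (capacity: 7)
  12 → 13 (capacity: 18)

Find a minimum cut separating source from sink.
Min cut value = 7, edges: (11,12)

Min cut value: 7
Partition: S = [0, 1, 2, 3, 4, 5, 6, 7, 8, 9, 10, 11], T = [12, 13]
Cut edges: (11,12)

By max-flow min-cut theorem, max flow = min cut = 7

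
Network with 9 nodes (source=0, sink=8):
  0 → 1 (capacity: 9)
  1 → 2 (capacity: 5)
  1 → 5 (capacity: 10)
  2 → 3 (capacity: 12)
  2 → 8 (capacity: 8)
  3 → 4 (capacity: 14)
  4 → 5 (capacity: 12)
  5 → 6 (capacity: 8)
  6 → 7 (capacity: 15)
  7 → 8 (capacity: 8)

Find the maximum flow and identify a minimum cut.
Max flow = 9, Min cut edges: (0,1)

Maximum flow: 9
Minimum cut: (0,1)
Partition: S = [0], T = [1, 2, 3, 4, 5, 6, 7, 8]

Max-flow min-cut theorem verified: both equal 9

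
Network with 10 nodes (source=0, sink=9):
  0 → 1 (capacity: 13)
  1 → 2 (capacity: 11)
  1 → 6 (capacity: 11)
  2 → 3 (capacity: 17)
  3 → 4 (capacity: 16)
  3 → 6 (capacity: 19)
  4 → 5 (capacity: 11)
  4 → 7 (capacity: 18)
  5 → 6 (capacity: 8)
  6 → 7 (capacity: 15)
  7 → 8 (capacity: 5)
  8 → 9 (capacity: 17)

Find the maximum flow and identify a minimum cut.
Max flow = 5, Min cut edges: (7,8)

Maximum flow: 5
Minimum cut: (7,8)
Partition: S = [0, 1, 2, 3, 4, 5, 6, 7], T = [8, 9]

Max-flow min-cut theorem verified: both equal 5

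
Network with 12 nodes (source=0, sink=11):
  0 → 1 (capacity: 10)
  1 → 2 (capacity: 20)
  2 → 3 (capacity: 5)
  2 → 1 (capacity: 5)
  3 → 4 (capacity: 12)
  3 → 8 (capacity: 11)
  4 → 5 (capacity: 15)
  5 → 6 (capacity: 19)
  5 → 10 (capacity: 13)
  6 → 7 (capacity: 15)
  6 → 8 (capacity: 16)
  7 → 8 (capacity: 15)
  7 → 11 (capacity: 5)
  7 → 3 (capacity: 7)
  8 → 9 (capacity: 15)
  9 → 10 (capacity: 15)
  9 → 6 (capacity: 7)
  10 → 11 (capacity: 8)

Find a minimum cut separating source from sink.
Min cut value = 5, edges: (2,3)

Min cut value: 5
Partition: S = [0, 1, 2], T = [3, 4, 5, 6, 7, 8, 9, 10, 11]
Cut edges: (2,3)

By max-flow min-cut theorem, max flow = min cut = 5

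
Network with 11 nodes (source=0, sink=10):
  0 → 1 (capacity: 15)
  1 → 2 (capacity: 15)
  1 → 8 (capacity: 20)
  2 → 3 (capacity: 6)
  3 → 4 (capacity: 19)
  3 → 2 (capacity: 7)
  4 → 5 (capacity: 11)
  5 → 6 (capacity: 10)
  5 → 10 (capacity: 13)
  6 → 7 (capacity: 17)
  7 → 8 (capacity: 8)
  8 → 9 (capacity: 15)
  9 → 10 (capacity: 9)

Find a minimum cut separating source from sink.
Min cut value = 15, edges: (2,3), (9,10)

Min cut value: 15
Partition: S = [0, 1, 2, 6, 7, 8, 9], T = [3, 4, 5, 10]
Cut edges: (2,3), (9,10)

By max-flow min-cut theorem, max flow = min cut = 15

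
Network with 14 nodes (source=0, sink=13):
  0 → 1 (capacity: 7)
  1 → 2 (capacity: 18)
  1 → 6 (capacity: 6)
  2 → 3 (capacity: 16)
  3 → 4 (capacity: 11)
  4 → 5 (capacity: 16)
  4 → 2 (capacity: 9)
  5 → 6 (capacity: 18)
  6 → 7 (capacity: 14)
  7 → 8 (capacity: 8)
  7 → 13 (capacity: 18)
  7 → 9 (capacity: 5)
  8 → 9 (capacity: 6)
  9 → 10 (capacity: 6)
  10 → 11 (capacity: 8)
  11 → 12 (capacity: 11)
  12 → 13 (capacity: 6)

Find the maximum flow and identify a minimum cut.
Max flow = 7, Min cut edges: (0,1)

Maximum flow: 7
Minimum cut: (0,1)
Partition: S = [0], T = [1, 2, 3, 4, 5, 6, 7, 8, 9, 10, 11, 12, 13]

Max-flow min-cut theorem verified: both equal 7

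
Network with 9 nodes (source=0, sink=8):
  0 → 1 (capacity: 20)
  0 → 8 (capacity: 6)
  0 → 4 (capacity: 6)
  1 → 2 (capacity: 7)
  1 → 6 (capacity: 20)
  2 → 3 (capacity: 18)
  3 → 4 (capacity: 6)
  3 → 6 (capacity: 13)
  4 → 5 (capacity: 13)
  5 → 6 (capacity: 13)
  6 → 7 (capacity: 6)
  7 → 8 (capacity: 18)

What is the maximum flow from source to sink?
Maximum flow = 12

Max flow: 12

Flow assignment:
  0 → 8: 6/6
  0 → 4: 6/6
  4 → 5: 6/13
  5 → 6: 6/13
  6 → 7: 6/6
  7 → 8: 6/18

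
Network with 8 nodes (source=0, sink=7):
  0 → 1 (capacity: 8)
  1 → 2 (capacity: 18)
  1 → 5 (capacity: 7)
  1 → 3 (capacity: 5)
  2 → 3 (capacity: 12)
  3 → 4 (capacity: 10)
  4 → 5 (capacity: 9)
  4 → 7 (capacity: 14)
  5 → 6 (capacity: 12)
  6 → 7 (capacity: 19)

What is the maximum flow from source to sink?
Maximum flow = 8

Max flow: 8

Flow assignment:
  0 → 1: 8/8
  1 → 5: 7/7
  1 → 3: 1/5
  3 → 4: 1/10
  4 → 7: 1/14
  5 → 6: 7/12
  6 → 7: 7/19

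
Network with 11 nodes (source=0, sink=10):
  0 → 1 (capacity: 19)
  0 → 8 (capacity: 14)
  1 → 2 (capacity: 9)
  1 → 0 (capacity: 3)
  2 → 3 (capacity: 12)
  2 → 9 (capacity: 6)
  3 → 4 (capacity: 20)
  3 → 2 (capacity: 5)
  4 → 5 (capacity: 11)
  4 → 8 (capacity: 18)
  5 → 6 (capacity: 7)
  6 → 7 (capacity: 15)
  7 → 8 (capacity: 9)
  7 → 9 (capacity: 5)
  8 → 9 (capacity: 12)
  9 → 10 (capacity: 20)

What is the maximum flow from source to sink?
Maximum flow = 20

Max flow: 20

Flow assignment:
  0 → 1: 9/19
  0 → 8: 11/14
  1 → 2: 9/9
  2 → 3: 3/12
  2 → 9: 6/6
  3 → 4: 3/20
  4 → 5: 3/11
  5 → 6: 3/7
  6 → 7: 3/15
  7 → 8: 1/9
  7 → 9: 2/5
  8 → 9: 12/12
  9 → 10: 20/20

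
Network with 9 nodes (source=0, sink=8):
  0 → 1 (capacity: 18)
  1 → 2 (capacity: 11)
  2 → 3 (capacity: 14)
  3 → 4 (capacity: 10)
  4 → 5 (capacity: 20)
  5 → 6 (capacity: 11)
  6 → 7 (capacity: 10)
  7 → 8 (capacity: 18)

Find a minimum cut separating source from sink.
Min cut value = 10, edges: (6,7)

Min cut value: 10
Partition: S = [0, 1, 2, 3, 4, 5, 6], T = [7, 8]
Cut edges: (6,7)

By max-flow min-cut theorem, max flow = min cut = 10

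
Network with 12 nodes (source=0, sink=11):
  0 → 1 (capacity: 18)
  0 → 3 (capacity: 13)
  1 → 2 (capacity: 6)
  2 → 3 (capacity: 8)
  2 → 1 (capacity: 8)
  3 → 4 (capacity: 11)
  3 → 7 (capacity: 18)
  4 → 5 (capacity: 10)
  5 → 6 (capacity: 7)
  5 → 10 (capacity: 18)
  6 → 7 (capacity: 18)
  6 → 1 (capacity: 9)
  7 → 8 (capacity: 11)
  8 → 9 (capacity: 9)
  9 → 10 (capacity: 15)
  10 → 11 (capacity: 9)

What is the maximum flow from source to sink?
Maximum flow = 9

Max flow: 9

Flow assignment:
  0 → 1: 6/18
  0 → 3: 3/13
  1 → 2: 6/6
  2 → 3: 6/8
  3 → 7: 9/18
  7 → 8: 9/11
  8 → 9: 9/9
  9 → 10: 9/15
  10 → 11: 9/9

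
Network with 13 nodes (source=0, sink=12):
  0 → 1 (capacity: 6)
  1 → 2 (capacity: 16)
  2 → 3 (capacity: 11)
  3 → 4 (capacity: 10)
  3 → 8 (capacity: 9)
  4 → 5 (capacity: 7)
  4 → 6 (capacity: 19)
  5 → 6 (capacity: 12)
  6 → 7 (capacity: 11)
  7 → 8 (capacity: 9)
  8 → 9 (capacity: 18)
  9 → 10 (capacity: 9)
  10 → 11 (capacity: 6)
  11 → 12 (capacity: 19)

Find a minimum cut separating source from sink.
Min cut value = 6, edges: (10,11)

Min cut value: 6
Partition: S = [0, 1, 2, 3, 4, 5, 6, 7, 8, 9, 10], T = [11, 12]
Cut edges: (10,11)

By max-flow min-cut theorem, max flow = min cut = 6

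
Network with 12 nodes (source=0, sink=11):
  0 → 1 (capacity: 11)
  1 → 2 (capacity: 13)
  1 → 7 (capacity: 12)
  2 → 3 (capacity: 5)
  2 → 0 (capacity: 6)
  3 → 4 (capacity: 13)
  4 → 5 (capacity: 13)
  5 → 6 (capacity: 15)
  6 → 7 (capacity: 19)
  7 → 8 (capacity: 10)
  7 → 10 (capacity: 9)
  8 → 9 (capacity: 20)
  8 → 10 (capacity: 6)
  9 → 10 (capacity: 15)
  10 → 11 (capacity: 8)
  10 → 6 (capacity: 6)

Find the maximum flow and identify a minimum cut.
Max flow = 8, Min cut edges: (10,11)

Maximum flow: 8
Minimum cut: (10,11)
Partition: S = [0, 1, 2, 3, 4, 5, 6, 7, 8, 9, 10], T = [11]

Max-flow min-cut theorem verified: both equal 8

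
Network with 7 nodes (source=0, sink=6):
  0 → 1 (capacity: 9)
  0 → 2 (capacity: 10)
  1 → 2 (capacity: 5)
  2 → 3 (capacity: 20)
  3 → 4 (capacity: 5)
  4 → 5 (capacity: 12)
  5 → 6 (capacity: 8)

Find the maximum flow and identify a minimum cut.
Max flow = 5, Min cut edges: (3,4)

Maximum flow: 5
Minimum cut: (3,4)
Partition: S = [0, 1, 2, 3], T = [4, 5, 6]

Max-flow min-cut theorem verified: both equal 5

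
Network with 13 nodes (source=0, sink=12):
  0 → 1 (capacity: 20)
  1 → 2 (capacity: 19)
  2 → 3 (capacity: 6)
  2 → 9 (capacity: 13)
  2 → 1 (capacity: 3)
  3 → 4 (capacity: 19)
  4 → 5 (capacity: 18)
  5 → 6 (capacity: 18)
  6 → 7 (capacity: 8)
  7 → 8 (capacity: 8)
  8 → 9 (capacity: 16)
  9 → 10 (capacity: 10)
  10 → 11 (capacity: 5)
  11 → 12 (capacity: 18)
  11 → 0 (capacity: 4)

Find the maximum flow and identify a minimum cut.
Max flow = 5, Min cut edges: (10,11)

Maximum flow: 5
Minimum cut: (10,11)
Partition: S = [0, 1, 2, 3, 4, 5, 6, 7, 8, 9, 10], T = [11, 12]

Max-flow min-cut theorem verified: both equal 5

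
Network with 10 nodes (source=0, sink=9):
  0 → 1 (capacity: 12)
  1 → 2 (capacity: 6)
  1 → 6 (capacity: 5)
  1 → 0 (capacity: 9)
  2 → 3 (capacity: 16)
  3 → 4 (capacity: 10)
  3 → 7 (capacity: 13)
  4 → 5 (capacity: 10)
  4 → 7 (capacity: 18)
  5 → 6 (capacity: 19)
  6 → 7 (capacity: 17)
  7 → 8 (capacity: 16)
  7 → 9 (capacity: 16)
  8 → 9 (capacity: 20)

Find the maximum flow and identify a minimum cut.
Max flow = 11, Min cut edges: (1,2), (1,6)

Maximum flow: 11
Minimum cut: (1,2), (1,6)
Partition: S = [0, 1], T = [2, 3, 4, 5, 6, 7, 8, 9]

Max-flow min-cut theorem verified: both equal 11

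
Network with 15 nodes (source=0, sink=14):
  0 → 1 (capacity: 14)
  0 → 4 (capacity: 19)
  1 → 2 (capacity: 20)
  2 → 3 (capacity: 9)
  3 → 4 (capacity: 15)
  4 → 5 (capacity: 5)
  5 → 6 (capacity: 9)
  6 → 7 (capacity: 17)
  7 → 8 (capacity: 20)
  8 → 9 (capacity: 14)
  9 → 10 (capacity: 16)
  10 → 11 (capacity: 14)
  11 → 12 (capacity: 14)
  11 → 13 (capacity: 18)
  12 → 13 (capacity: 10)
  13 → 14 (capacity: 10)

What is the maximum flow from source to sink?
Maximum flow = 5

Max flow: 5

Flow assignment:
  0 → 1: 5/14
  1 → 2: 5/20
  2 → 3: 5/9
  3 → 4: 5/15
  4 → 5: 5/5
  5 → 6: 5/9
  6 → 7: 5/17
  7 → 8: 5/20
  8 → 9: 5/14
  9 → 10: 5/16
  10 → 11: 5/14
  11 → 13: 5/18
  13 → 14: 5/10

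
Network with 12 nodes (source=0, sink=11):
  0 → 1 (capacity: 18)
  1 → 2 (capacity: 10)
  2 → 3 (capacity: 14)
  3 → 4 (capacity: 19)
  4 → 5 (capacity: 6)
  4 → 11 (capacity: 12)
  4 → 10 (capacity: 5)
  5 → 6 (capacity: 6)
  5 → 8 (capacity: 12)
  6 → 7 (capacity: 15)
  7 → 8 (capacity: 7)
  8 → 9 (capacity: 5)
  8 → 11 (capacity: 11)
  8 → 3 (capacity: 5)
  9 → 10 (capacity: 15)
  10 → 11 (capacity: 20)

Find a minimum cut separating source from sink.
Min cut value = 10, edges: (1,2)

Min cut value: 10
Partition: S = [0, 1], T = [2, 3, 4, 5, 6, 7, 8, 9, 10, 11]
Cut edges: (1,2)

By max-flow min-cut theorem, max flow = min cut = 10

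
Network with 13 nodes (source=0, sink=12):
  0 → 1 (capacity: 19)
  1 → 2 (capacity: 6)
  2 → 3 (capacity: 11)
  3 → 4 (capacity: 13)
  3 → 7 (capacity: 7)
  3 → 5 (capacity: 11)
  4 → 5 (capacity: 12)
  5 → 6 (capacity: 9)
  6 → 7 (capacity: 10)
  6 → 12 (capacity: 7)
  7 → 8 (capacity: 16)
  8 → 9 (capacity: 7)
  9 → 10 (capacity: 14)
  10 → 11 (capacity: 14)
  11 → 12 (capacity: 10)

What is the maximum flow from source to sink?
Maximum flow = 6

Max flow: 6

Flow assignment:
  0 → 1: 6/19
  1 → 2: 6/6
  2 → 3: 6/11
  3 → 5: 6/11
  5 → 6: 6/9
  6 → 12: 6/7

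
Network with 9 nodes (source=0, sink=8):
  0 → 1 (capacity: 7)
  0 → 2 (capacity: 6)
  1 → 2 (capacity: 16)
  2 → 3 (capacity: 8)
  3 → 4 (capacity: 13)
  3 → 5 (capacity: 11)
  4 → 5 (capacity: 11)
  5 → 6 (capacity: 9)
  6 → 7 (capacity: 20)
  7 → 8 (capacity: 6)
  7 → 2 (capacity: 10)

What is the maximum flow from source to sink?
Maximum flow = 6

Max flow: 6

Flow assignment:
  0 → 1: 2/7
  0 → 2: 4/6
  1 → 2: 2/16
  2 → 3: 8/8
  3 → 5: 8/11
  5 → 6: 8/9
  6 → 7: 8/20
  7 → 8: 6/6
  7 → 2: 2/10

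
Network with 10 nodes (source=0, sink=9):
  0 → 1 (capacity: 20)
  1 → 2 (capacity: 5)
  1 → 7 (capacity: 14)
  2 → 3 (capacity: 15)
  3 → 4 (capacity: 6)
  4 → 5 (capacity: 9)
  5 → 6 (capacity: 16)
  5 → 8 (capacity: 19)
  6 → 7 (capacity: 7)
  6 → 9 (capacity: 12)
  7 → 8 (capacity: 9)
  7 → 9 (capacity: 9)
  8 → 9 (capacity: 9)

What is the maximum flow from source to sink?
Maximum flow = 19

Max flow: 19

Flow assignment:
  0 → 1: 19/20
  1 → 2: 5/5
  1 → 7: 14/14
  2 → 3: 5/15
  3 → 4: 5/6
  4 → 5: 5/9
  5 → 6: 5/16
  6 → 9: 5/12
  7 → 8: 5/9
  7 → 9: 9/9
  8 → 9: 5/9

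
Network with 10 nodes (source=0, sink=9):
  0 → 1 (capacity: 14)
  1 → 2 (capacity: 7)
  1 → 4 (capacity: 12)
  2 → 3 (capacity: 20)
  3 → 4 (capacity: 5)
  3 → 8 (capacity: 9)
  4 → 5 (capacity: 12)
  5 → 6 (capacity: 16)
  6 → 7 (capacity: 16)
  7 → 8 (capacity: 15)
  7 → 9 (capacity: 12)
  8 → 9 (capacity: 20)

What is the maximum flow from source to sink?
Maximum flow = 14

Max flow: 14

Flow assignment:
  0 → 1: 14/14
  1 → 2: 7/7
  1 → 4: 7/12
  2 → 3: 7/20
  3 → 8: 7/9
  4 → 5: 7/12
  5 → 6: 7/16
  6 → 7: 7/16
  7 → 9: 7/12
  8 → 9: 7/20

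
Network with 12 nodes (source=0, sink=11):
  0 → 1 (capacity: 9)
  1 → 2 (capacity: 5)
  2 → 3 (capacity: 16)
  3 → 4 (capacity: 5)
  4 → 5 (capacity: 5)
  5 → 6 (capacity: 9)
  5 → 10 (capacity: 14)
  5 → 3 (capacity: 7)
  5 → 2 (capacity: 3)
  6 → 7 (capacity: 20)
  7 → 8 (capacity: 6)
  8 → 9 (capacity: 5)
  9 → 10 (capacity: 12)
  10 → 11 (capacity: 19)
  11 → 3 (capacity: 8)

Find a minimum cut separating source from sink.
Min cut value = 5, edges: (4,5)

Min cut value: 5
Partition: S = [0, 1, 2, 3, 4], T = [5, 6, 7, 8, 9, 10, 11]
Cut edges: (4,5)

By max-flow min-cut theorem, max flow = min cut = 5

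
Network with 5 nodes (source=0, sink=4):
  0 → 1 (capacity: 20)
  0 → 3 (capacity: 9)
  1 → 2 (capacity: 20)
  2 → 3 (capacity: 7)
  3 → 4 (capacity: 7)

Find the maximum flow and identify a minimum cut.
Max flow = 7, Min cut edges: (3,4)

Maximum flow: 7
Minimum cut: (3,4)
Partition: S = [0, 1, 2, 3], T = [4]

Max-flow min-cut theorem verified: both equal 7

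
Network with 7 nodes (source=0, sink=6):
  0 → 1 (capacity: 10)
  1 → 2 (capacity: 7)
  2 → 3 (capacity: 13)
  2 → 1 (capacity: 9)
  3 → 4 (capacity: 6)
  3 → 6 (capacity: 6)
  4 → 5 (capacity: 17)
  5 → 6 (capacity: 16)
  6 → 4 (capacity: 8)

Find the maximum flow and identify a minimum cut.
Max flow = 7, Min cut edges: (1,2)

Maximum flow: 7
Minimum cut: (1,2)
Partition: S = [0, 1], T = [2, 3, 4, 5, 6]

Max-flow min-cut theorem verified: both equal 7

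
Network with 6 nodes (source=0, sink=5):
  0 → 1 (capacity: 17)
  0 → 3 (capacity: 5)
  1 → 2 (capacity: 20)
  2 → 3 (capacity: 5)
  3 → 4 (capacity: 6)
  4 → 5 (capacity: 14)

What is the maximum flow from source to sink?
Maximum flow = 6

Max flow: 6

Flow assignment:
  0 → 1: 5/17
  0 → 3: 1/5
  1 → 2: 5/20
  2 → 3: 5/5
  3 → 4: 6/6
  4 → 5: 6/14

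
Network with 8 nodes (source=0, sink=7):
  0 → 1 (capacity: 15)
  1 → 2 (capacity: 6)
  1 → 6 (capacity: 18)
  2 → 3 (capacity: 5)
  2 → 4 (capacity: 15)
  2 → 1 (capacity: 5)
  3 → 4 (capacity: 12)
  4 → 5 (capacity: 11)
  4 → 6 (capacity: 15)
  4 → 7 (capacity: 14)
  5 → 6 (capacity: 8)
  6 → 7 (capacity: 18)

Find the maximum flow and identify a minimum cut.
Max flow = 15, Min cut edges: (0,1)

Maximum flow: 15
Minimum cut: (0,1)
Partition: S = [0], T = [1, 2, 3, 4, 5, 6, 7]

Max-flow min-cut theorem verified: both equal 15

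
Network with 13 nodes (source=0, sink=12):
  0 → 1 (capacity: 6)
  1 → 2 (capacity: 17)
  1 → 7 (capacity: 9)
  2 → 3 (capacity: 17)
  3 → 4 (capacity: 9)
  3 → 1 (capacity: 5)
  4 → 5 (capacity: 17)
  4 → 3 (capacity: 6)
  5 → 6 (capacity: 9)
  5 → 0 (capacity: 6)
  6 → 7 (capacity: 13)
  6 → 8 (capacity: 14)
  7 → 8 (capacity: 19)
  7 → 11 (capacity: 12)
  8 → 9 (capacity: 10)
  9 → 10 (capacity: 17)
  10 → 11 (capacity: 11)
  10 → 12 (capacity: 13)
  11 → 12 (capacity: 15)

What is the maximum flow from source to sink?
Maximum flow = 6

Max flow: 6

Flow assignment:
  0 → 1: 6/6
  1 → 7: 6/9
  7 → 11: 6/12
  11 → 12: 6/15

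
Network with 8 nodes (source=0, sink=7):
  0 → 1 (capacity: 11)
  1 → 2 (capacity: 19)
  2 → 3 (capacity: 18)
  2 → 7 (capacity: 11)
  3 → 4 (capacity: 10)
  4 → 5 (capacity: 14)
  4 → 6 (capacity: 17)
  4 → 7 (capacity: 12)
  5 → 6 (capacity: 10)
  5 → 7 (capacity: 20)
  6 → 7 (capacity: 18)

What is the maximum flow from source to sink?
Maximum flow = 11

Max flow: 11

Flow assignment:
  0 → 1: 11/11
  1 → 2: 11/19
  2 → 7: 11/11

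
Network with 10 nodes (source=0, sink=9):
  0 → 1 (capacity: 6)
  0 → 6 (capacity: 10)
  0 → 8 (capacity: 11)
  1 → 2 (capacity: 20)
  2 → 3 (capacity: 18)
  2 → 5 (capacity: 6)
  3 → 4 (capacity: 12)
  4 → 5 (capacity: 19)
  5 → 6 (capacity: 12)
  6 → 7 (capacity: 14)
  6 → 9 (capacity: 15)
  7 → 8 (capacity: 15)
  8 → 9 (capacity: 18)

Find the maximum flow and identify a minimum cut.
Max flow = 27, Min cut edges: (0,1), (0,6), (0,8)

Maximum flow: 27
Minimum cut: (0,1), (0,6), (0,8)
Partition: S = [0], T = [1, 2, 3, 4, 5, 6, 7, 8, 9]

Max-flow min-cut theorem verified: both equal 27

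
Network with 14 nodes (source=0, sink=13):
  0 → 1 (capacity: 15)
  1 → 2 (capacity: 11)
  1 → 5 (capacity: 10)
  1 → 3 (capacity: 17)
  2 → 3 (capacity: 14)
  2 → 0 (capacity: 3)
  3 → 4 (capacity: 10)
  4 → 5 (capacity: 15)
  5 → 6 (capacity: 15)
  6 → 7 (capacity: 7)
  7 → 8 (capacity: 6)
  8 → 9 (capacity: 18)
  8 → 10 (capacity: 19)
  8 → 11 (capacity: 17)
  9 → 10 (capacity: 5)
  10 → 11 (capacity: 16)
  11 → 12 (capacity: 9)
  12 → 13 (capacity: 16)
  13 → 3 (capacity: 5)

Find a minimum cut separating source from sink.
Min cut value = 6, edges: (7,8)

Min cut value: 6
Partition: S = [0, 1, 2, 3, 4, 5, 6, 7], T = [8, 9, 10, 11, 12, 13]
Cut edges: (7,8)

By max-flow min-cut theorem, max flow = min cut = 6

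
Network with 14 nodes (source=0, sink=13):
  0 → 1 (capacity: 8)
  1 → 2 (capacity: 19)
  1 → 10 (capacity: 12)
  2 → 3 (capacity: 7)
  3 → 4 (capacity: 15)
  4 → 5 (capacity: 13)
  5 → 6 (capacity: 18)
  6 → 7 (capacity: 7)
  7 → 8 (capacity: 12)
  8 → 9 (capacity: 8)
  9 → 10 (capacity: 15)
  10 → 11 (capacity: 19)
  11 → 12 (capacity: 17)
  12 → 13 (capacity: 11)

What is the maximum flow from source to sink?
Maximum flow = 8

Max flow: 8

Flow assignment:
  0 → 1: 8/8
  1 → 10: 8/12
  10 → 11: 8/19
  11 → 12: 8/17
  12 → 13: 8/11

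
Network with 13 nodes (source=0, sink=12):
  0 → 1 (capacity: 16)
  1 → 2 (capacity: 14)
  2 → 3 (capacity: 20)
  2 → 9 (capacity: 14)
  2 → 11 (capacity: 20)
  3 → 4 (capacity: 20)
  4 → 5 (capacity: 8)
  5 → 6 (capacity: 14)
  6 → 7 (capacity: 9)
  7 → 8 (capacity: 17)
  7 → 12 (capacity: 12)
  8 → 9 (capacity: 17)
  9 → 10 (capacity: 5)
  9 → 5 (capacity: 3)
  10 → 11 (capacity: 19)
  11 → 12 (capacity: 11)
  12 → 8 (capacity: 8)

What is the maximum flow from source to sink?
Maximum flow = 14

Max flow: 14

Flow assignment:
  0 → 1: 14/16
  1 → 2: 14/14
  2 → 9: 3/14
  2 → 11: 11/20
  5 → 6: 3/14
  6 → 7: 3/9
  7 → 12: 3/12
  9 → 5: 3/3
  11 → 12: 11/11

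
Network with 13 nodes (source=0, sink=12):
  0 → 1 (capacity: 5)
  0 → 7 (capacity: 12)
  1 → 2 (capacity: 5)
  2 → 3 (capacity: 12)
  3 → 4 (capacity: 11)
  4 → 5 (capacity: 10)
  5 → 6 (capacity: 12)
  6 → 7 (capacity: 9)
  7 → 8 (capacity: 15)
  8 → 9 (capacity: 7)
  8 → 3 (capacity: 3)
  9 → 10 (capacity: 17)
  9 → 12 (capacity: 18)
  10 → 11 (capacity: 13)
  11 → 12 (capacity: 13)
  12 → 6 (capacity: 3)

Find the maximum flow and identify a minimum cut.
Max flow = 7, Min cut edges: (8,9)

Maximum flow: 7
Minimum cut: (8,9)
Partition: S = [0, 1, 2, 3, 4, 5, 6, 7, 8], T = [9, 10, 11, 12]

Max-flow min-cut theorem verified: both equal 7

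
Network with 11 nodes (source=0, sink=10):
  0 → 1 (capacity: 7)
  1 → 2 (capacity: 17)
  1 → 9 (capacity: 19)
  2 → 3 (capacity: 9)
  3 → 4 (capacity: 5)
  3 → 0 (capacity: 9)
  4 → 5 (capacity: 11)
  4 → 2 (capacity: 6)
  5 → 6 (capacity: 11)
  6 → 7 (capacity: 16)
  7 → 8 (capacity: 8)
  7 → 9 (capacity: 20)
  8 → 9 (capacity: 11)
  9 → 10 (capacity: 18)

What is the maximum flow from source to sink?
Maximum flow = 7

Max flow: 7

Flow assignment:
  0 → 1: 7/7
  1 → 9: 7/19
  9 → 10: 7/18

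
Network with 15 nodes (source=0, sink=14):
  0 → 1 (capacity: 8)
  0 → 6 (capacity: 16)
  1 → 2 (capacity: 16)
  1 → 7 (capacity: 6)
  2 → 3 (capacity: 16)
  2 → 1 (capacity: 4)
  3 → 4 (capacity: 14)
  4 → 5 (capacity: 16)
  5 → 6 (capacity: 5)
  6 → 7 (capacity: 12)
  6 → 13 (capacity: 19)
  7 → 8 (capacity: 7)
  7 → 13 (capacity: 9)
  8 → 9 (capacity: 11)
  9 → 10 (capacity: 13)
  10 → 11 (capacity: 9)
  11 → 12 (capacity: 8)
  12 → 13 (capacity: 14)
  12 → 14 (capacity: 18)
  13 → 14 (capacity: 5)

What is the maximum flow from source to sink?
Maximum flow = 12

Max flow: 12

Flow assignment:
  0 → 1: 2/8
  0 → 6: 10/16
  1 → 2: 2/16
  2 → 3: 2/16
  3 → 4: 2/14
  4 → 5: 2/16
  5 → 6: 2/5
  6 → 7: 12/12
  7 → 8: 7/7
  7 → 13: 5/9
  8 → 9: 7/11
  9 → 10: 7/13
  10 → 11: 7/9
  11 → 12: 7/8
  12 → 14: 7/18
  13 → 14: 5/5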